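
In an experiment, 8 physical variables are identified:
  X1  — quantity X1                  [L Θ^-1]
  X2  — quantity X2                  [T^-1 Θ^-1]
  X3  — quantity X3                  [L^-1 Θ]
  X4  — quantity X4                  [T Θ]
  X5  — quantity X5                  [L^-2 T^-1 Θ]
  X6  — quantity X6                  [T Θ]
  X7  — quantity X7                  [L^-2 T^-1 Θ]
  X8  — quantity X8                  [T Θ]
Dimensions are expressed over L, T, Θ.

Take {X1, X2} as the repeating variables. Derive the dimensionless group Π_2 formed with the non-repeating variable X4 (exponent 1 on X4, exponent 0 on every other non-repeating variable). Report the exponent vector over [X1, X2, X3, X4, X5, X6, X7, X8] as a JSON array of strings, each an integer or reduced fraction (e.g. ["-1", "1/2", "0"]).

Exponent matrix [L,T,Θ] × [X1,X2,X3,X4,X5,X6,X7,X8]:
  L: [ 1  0 -1  0 -2  0 -2  0]
  T: [ 0 -1  0  1 -1  1 -1  1]
  Θ: [-1 -1  1  1  1  1  1  1]
Row reduction gives pivot columns X1,X2; rank = 2
Pivot set = {X1,X2}, free = {X3,X4,X5,X6,X7,X8}
RREF:
  r0: [   1    0   -1    0   -2    0   -2    0]
  r1: [   0    1    0   -1    1   -1    1   -1]
  r2: [   0    0    0    0    0    0    0    0]
Fix exponent of X4 at 1, X3 at 0, X5 at 0, X6 at 0, X7 at 0, X8 at 0; solve each RREF row for its pivot's exponent:
  r0: exp(X1) + (0)·1 = 0 ⇒ exp(X1) = 0
  r1: exp(X2) + (-1)·1 = 0 ⇒ exp(X2) = 1
Π_2 = X2 · X4

["0", "1", "0", "1", "0", "0", "0", "0"]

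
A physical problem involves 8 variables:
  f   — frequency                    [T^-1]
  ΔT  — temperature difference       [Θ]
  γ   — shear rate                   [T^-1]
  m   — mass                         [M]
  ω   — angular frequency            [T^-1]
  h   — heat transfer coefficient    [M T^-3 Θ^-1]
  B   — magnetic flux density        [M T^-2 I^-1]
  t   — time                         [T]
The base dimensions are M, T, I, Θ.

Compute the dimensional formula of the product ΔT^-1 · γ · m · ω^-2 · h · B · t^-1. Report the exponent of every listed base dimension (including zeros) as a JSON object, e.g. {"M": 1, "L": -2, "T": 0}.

{"M": 3, "T": -5, "I": -1, "Θ": -2}

Exponent matrix [M,T,I,Θ] × [f,ΔT,γ,m,ω,h,B,t]:
  M: [ 0  0  0  1  0  1  1  0]
  T: [-1  0 -1  0 -1 -3 -2  1]
  I: [ 0  0  0  0  0  0 -1  0]
  Θ: [ 0  1  0  0  0 -1  0  0]
  [M]: (-1)·0+(1)·0+(1)·1+(-2)·0+(1)·1+(1)·1+(-1)·0 = 3
  [T]: (-1)·0+(1)·-1+(1)·0+(-2)·-1+(1)·-3+(1)·-2+(-1)·1 = -5
  [I]: (-1)·0+(1)·0+(1)·0+(-2)·0+(1)·0+(1)·-1+(-1)·0 = -1
  [Θ]: (-1)·1+(1)·0+(1)·0+(-2)·0+(1)·-1+(1)·0+(-1)·0 = -2
⇒ M^3 T^-5 I^-1 Θ^-2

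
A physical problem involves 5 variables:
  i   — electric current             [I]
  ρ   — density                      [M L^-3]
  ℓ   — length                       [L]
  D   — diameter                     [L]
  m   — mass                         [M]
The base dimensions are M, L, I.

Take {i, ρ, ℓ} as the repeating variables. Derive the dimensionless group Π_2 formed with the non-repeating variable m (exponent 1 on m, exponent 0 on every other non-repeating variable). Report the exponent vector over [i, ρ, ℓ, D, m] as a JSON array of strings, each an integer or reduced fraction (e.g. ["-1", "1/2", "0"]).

Write exponents as rows M,L,I / cols i,ρ,ℓ,D,m:
  M: [ 0  1  0  0  1]
  L: [ 0 -3  1  1  0]
  I: [ 1  0  0  0  0]
Row reduction gives pivot columns i,ρ,ℓ; rank = 3
Repeat: i,ρ,ℓ; free: D,m
RREF:
  r0: [   1    0    0    0    0]
  r1: [   0    1    0    0    1]
  r2: [   0    0    1    1    3]
Fix exponent of m at 1, D at 0; solve each RREF row for its pivot's exponent:
  r0: exp(i) + (0)·1 = 0 ⇒ exp(i) = 0
  r1: exp(ρ) + (1)·1 = 0 ⇒ exp(ρ) = -1
  r2: exp(ℓ) + (3)·1 = 0 ⇒ exp(ℓ) = -3
Π_2 = ρ^-1 · ℓ^-3 · m

["0", "-1", "-3", "0", "1"]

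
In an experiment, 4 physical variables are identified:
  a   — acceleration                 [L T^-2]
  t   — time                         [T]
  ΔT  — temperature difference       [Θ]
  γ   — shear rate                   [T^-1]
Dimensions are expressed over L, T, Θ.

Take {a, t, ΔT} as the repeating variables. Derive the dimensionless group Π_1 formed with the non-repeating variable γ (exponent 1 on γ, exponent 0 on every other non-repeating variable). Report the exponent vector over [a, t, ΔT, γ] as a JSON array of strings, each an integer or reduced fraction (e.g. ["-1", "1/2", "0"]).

Write exponents as rows L,T,Θ / cols a,t,ΔT,γ:
  L: [ 1  0  0  0]
  T: [-2  1  0 -1]
  Θ: [ 0  0  1  0]
Echelon form has 3 nonzero rows (pivots: a,t,ΔT)
Repeat: a,t,ΔT; free: γ
RREF:
  r0: [   1    0    0    0]
  r1: [   0    1    0   -1]
  r2: [   0    0    1    0]
Fix exponent of γ at 1; solve each RREF row for its pivot's exponent:
  r0: exp(a) + (0)·1 = 0 ⇒ exp(a) = 0
  r1: exp(t) + (-1)·1 = 0 ⇒ exp(t) = 1
  r2: exp(ΔT) + (0)·1 = 0 ⇒ exp(ΔT) = 0
Π_1 = t · γ

["0", "1", "0", "1"]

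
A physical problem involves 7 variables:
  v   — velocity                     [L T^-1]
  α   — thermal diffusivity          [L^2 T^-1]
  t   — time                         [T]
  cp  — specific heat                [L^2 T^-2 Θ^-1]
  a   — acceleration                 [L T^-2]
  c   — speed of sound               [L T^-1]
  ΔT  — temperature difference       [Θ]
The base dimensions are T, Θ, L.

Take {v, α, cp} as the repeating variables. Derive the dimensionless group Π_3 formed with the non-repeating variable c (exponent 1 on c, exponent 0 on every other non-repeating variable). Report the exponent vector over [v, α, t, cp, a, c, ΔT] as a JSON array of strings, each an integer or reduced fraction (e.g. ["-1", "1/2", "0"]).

["-1", "0", "0", "0", "0", "1", "0"]

Exponent matrix [T,Θ,L] × [v,α,t,cp,a,c,ΔT]:
  T: [-1 -1  1 -2 -2 -1  0]
  Θ: [ 0  0  0 -1  0  0  1]
  L: [ 1  2  0  2  1  1  0]
RREF → pivots at {v,α,cp} ⇒ r = 3
Repeat: v,α,cp; free: t,a,c,ΔT
RREF:
  r0: [   1    0   -2    0    3    1    2]
  r1: [   0    1    1    0   -1    0    0]
  r2: [   0    0    0    1    0    0   -1]
Fix exponent of c at 1, t at 0, a at 0, ΔT at 0; solve each RREF row for its pivot's exponent:
  r0: exp(v) + (1)·1 = 0 ⇒ exp(v) = -1
  r1: exp(α) + (0)·1 = 0 ⇒ exp(α) = 0
  r2: exp(cp) + (0)·1 = 0 ⇒ exp(cp) = 0
Π_3 = v^-1 · c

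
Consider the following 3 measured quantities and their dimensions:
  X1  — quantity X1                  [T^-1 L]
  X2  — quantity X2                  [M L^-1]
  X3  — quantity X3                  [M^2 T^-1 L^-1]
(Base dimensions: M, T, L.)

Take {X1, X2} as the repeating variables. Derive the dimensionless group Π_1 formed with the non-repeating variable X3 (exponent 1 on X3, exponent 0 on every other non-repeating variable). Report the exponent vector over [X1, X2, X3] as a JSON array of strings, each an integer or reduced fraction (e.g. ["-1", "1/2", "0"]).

["-1", "-2", "1"]

Dimensional matrix (M×T×L by X1×X2×X3):
  M: [ 0  1  2]
  T: [-1  0 -1]
  L: [ 1 -1 -1]
Echelon form has 2 nonzero rows (pivots: X1,X2)
Pivot set = {X1,X2}, free = {X3}
RREF:
  r0: [   1    0    1]
  r1: [   0    1    2]
  r2: [   0    0    0]
Fix exponent of X3 at 1; solve each RREF row for its pivot's exponent:
  r0: exp(X1) + (1)·1 = 0 ⇒ exp(X1) = -1
  r1: exp(X2) + (2)·1 = 0 ⇒ exp(X2) = -2
Π_1 = X1^-1 · X2^-2 · X3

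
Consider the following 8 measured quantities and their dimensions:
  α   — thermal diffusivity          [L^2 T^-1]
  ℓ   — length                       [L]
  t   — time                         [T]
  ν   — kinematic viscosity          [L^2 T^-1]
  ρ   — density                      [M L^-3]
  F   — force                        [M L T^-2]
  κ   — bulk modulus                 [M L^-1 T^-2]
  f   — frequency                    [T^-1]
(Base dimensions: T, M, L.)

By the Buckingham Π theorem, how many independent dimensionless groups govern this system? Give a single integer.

Write exponents as rows T,M,L / cols α,ℓ,t,ν,ρ,F,κ,f:
  T: [-1  0  1 -1  0 -2 -2 -1]
  M: [ 0  0  0  0  1  1  1  0]
  L: [ 2  1  0  2 -3  1 -1  0]
Row reduction gives pivot columns α,ℓ,ρ; rank = 3
8 vars − rank 3 = 5 Π groups

5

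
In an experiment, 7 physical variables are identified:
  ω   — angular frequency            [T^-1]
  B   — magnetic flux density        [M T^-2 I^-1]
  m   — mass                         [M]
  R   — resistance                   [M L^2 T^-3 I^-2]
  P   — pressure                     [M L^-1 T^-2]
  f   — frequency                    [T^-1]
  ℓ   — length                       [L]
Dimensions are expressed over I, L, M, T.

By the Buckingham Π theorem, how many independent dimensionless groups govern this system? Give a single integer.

Write exponents as rows I,L,M,T / cols ω,B,m,R,P,f,ℓ:
  I: [ 0 -1  0 -2  0  0  0]
  L: [ 0  0  0  2 -1  0  1]
  M: [ 0  1  1  1  1  0  0]
  T: [-1 -2  0 -3 -2 -1  0]
RREF → pivots at {ω,B,m,R} ⇒ r = 4
Π count = n − r = 7 − 4 = 3

3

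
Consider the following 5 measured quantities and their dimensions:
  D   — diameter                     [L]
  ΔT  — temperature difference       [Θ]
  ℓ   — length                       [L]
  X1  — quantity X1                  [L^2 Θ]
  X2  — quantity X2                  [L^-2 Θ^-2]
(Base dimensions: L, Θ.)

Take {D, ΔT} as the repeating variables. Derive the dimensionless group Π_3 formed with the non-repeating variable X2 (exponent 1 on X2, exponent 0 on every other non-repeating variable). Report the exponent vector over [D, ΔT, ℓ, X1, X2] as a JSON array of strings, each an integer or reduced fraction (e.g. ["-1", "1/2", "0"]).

Write exponents as rows L,Θ / cols D,ΔT,ℓ,X1,X2:
  L: [ 1  0  1  2 -2]
  Θ: [ 0  1  0  1 -2]
Row reduction gives pivot columns D,ΔT; rank = 2
Pivot set = {D,ΔT}, free = {ℓ,X1,X2}
RREF:
  r0: [   1    0    1    2   -2]
  r1: [   0    1    0    1   -2]
Fix exponent of X2 at 1, ℓ at 0, X1 at 0; solve each RREF row for its pivot's exponent:
  r0: exp(D) + (-2)·1 = 0 ⇒ exp(D) = 2
  r1: exp(ΔT) + (-2)·1 = 0 ⇒ exp(ΔT) = 2
Π_3 = D^2 · ΔT^2 · X2

["2", "2", "0", "0", "1"]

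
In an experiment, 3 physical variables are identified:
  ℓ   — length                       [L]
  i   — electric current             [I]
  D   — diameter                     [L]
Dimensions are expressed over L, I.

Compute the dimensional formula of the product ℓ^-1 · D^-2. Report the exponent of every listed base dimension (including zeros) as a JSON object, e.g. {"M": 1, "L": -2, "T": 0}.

{"L": -3, "I": 0}

Exponent matrix [L,I] × [ℓ,i,D]:
  L: [ 1  0  1]
  I: [ 0  1  0]
  [L]: (-1)·1+(-2)·1 = -3
  [I]: (-1)·0+(-2)·0 = 0
⇒ L^-3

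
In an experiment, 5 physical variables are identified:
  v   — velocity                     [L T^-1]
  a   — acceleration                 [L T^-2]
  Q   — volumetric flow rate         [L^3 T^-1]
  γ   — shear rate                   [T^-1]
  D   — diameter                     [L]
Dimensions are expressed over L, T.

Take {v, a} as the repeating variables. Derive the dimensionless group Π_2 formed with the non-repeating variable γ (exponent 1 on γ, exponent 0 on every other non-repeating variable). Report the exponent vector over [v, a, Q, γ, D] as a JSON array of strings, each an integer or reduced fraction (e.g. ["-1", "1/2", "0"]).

Exponent matrix [L,T] × [v,a,Q,γ,D]:
  L: [ 1  1  3  0  1]
  T: [-1 -2 -1 -1  0]
Echelon form has 2 nonzero rows (pivots: v,a)
Repeat: v,a; free: Q,γ,D
RREF:
  r0: [   1    0    5   -1    2]
  r1: [   0    1   -2    1   -1]
Fix exponent of γ at 1, Q at 0, D at 0; solve each RREF row for its pivot's exponent:
  r0: exp(v) + (-1)·1 = 0 ⇒ exp(v) = 1
  r1: exp(a) + (1)·1 = 0 ⇒ exp(a) = -1
Π_2 = v · a^-1 · γ

["1", "-1", "0", "1", "0"]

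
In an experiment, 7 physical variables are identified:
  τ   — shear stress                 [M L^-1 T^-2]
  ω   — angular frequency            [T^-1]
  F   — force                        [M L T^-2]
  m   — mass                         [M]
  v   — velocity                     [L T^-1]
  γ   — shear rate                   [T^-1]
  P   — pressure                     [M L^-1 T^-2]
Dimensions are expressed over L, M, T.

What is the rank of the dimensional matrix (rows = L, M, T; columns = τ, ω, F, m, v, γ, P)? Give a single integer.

Exponent matrix [L,M,T] × [τ,ω,F,m,v,γ,P]:
  L: [-1  0  1  0  1  0 -1]
  M: [ 1  0  1  1  0  0  1]
  T: [-2 -1 -2  0 -1 -1 -2]
Row reduction gives pivot columns τ,ω,F; rank = 3

3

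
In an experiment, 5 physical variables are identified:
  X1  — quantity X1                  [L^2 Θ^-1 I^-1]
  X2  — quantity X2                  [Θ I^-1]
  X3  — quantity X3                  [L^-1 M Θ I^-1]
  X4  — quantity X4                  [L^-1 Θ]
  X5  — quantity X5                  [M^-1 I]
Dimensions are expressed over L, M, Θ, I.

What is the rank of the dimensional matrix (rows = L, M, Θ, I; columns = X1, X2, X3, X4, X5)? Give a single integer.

Dimensional matrix (L×M×Θ×I by X1×X2×X3×X4×X5):
  L: [ 2  0 -1 -1  0]
  M: [ 0  0  1  0 -1]
  Θ: [-1  1  1  1  0]
  I: [-1 -1 -1  0  1]
Echelon form has 3 nonzero rows (pivots: X1,X2,X3)

3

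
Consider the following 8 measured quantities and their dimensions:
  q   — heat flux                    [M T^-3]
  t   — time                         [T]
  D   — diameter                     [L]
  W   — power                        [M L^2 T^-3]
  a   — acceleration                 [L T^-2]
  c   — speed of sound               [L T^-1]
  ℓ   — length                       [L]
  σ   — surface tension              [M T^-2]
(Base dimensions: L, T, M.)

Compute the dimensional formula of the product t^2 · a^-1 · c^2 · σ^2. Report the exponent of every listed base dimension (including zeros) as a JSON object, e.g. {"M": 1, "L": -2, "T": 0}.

Write exponents as rows L,T,M / cols q,t,D,W,a,c,ℓ,σ:
  L: [ 0  0  1  2  1  1  1  0]
  T: [-3  1  0 -3 -2 -1  0 -2]
  M: [ 1  0  0  1  0  0  0  1]
  [L]: (2)·0+(-1)·1+(2)·1+(2)·0 = 1
  [T]: (2)·1+(-1)·-2+(2)·-1+(2)·-2 = -2
  [M]: (2)·0+(-1)·0+(2)·0+(2)·1 = 2
⇒ L T^-2 M^2

{"L": 1, "T": -2, "M": 2}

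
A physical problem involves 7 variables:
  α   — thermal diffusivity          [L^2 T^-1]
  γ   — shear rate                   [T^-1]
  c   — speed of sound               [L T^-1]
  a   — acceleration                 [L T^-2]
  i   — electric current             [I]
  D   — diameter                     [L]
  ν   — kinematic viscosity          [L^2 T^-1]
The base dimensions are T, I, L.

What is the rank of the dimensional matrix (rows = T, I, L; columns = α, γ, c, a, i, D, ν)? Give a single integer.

Dimensional matrix (T×I×L by α×γ×c×a×i×D×ν):
  T: [-1 -1 -1 -2  0  0 -1]
  I: [ 0  0  0  0  1  0  0]
  L: [ 2  0  1  1  0  1  2]
Echelon form has 3 nonzero rows (pivots: α,γ,i)

3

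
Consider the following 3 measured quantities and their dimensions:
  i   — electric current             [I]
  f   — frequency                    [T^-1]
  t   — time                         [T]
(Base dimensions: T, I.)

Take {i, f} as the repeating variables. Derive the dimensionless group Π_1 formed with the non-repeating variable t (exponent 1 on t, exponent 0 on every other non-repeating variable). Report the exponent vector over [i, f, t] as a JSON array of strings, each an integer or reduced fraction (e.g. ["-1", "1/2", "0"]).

Exponent matrix [T,I] × [i,f,t]:
  T: [ 0 -1  1]
  I: [ 1  0  0]
RREF → pivots at {i,f} ⇒ r = 2
Pivot set = {i,f}, free = {t}
RREF:
  r0: [   1    0    0]
  r1: [   0    1   -1]
Fix exponent of t at 1; solve each RREF row for its pivot's exponent:
  r0: exp(i) + (0)·1 = 0 ⇒ exp(i) = 0
  r1: exp(f) + (-1)·1 = 0 ⇒ exp(f) = 1
Π_1 = f · t

["0", "1", "1"]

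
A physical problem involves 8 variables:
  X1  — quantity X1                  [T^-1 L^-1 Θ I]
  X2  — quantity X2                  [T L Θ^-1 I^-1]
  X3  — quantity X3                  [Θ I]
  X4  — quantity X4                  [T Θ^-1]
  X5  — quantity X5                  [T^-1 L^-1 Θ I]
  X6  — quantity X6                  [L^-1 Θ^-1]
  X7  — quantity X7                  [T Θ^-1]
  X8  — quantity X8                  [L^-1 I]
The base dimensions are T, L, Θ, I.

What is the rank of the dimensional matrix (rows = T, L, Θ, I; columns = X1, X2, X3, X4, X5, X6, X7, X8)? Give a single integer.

Write exponents as rows T,L,Θ,I / cols X1,X2,X3,X4,X5,X6,X7,X8:
  T: [-1  1  0  1 -1  0  1  0]
  L: [-1  1  0  0 -1 -1  0 -1]
  Θ: [ 1 -1  1 -1  1 -1 -1  0]
  I: [ 1 -1  1  0  1  0  0  1]
Echelon form has 3 nonzero rows (pivots: X1,X3,X4)

3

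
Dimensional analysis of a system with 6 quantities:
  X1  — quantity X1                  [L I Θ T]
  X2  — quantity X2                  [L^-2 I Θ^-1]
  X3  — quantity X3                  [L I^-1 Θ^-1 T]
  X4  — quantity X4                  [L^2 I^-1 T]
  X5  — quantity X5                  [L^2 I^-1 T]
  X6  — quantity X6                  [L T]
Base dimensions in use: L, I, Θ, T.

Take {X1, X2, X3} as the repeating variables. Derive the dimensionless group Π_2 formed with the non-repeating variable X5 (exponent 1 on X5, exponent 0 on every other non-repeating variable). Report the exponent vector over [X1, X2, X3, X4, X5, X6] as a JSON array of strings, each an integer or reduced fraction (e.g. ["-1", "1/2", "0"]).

["-1/4", "1/2", "-3/4", "0", "1", "0"]

Exponent matrix [L,I,Θ,T] × [X1,X2,X3,X4,X5,X6]:
  L: [ 1 -2  1  2  2  1]
  I: [ 1  1 -1 -1 -1  0]
  Θ: [ 1 -1 -1  0  0  0]
  T: [ 1  0  1  1  1  1]
Row reduction gives pivot columns X1,X2,X3; rank = 3
Repeat: X1,X2,X3; free: X4,X5,X6
RREF:
  r0: [   1    0    0  1/4  1/4  1/2]
  r1: [   0    1    0 -1/2 -1/2    0]
  r2: [   0    0    1  3/4  3/4  1/2]
  r3: [   0    0    0    0    0    0]
Fix exponent of X5 at 1, X4 at 0, X6 at 0; solve each RREF row for its pivot's exponent:
  r0: exp(X1) + (1/4)·1 = 0 ⇒ exp(X1) = -1/4
  r1: exp(X2) + (-1/2)·1 = 0 ⇒ exp(X2) = 1/2
  r2: exp(X3) + (3/4)·1 = 0 ⇒ exp(X3) = -3/4
Π_2 = X1^(-1/4) · X2^(1/2) · X3^(-3/4) · X5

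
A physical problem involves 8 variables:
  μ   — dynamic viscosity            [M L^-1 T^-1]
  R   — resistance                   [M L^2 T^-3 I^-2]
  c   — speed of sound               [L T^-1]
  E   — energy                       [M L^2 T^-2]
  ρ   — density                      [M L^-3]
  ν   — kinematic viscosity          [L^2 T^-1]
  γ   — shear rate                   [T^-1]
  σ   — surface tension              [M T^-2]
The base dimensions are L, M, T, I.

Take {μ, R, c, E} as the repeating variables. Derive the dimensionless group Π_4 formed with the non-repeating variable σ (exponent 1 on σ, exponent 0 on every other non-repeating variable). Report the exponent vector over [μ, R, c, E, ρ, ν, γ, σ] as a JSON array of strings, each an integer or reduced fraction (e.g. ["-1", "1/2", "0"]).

Exponent matrix [L,M,T,I] × [μ,R,c,E,ρ,ν,γ,σ]:
  L: [-1  2  1  2 -3  2  0  0]
  M: [ 1  1  0  1  1  0  0  1]
  T: [-1 -3 -1 -2  0 -1 -1 -2]
  I: [ 0 -2  0  0  0  0  0  0]
RREF → pivots at {μ,R,c,E} ⇒ r = 4
Repeat: μ,R,c,E; free: ρ,ν,γ,σ
RREF:
  r0: [   1    0    0    0  3/2 -1/2  1/2    1]
  r1: [   0    1    0    0    0    0    0    0]
  r2: [   0    0    1    0 -1/2  1/2  3/2    1]
  r3: [   0    0    0    1 -1/2  1/2 -1/2    0]
Fix exponent of σ at 1, ρ at 0, ν at 0, γ at 0; solve each RREF row for its pivot's exponent:
  r0: exp(μ) + (1)·1 = 0 ⇒ exp(μ) = -1
  r1: exp(R) + (0)·1 = 0 ⇒ exp(R) = 0
  r2: exp(c) + (1)·1 = 0 ⇒ exp(c) = -1
  r3: exp(E) + (0)·1 = 0 ⇒ exp(E) = 0
Π_4 = μ^-1 · c^-1 · σ

["-1", "0", "-1", "0", "0", "0", "0", "1"]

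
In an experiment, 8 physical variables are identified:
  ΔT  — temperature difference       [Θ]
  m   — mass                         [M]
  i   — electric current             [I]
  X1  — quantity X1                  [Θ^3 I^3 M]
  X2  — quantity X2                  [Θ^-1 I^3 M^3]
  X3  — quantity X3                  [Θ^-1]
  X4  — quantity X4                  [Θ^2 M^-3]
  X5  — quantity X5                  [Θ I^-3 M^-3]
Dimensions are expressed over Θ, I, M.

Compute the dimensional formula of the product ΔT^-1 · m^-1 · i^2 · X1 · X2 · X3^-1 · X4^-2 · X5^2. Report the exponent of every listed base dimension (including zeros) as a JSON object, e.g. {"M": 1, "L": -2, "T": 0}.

{"Θ": 0, "I": 2, "M": 3}

Exponent matrix [Θ,I,M] × [ΔT,m,i,X1,X2,X3,X4,X5]:
  Θ: [ 1  0  0  3 -1 -1  2  1]
  I: [ 0  0  1  3  3  0  0 -3]
  M: [ 0  1  0  1  3  0 -3 -3]
  [Θ]: (-1)·1+(-1)·0+(2)·0+(1)·3+(1)·-1+(-1)·-1+(-2)·2+(2)·1 = 0
  [I]: (-1)·0+(-1)·0+(2)·1+(1)·3+(1)·3+(-1)·0+(-2)·0+(2)·-3 = 2
  [M]: (-1)·0+(-1)·1+(2)·0+(1)·1+(1)·3+(-1)·0+(-2)·-3+(2)·-3 = 3
⇒ I^2 M^3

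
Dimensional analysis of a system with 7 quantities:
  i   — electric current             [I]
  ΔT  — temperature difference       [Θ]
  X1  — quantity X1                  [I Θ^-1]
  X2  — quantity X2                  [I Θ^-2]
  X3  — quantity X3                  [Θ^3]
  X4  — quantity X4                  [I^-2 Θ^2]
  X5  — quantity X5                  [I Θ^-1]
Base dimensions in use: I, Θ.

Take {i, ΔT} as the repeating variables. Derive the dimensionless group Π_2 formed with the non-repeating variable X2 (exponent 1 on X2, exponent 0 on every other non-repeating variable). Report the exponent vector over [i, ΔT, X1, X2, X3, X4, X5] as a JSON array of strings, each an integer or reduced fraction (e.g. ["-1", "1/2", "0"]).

Dimensional matrix (I×Θ by i×ΔT×X1×X2×X3×X4×X5):
  I: [ 1  0  1  1  0 -2  1]
  Θ: [ 0  1 -1 -2  3  2 -1]
Row reduction gives pivot columns i,ΔT; rank = 2
Repeat: i,ΔT; free: X1,X2,X3,X4,X5
RREF:
  r0: [   1    0    1    1    0   -2    1]
  r1: [   0    1   -1   -2    3    2   -1]
Fix exponent of X2 at 1, X1 at 0, X3 at 0, X4 at 0, X5 at 0; solve each RREF row for its pivot's exponent:
  r0: exp(i) + (1)·1 = 0 ⇒ exp(i) = -1
  r1: exp(ΔT) + (-2)·1 = 0 ⇒ exp(ΔT) = 2
Π_2 = i^-1 · ΔT^2 · X2

["-1", "2", "0", "1", "0", "0", "0"]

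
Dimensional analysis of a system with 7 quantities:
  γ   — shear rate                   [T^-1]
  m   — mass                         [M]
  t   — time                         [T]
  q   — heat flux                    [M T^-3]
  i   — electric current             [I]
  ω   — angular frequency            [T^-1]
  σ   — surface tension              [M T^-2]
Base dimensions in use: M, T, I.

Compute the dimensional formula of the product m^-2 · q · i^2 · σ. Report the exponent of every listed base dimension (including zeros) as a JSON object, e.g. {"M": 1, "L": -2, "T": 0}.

{"M": 0, "T": -5, "I": 2}

Dimensional matrix (M×T×I by γ×m×t×q×i×ω×σ):
  M: [ 0  1  0  1  0  0  1]
  T: [-1  0  1 -3  0 -1 -2]
  I: [ 0  0  0  0  1  0  0]
  [M]: (-2)·1+(1)·1+(2)·0+(1)·1 = 0
  [T]: (-2)·0+(1)·-3+(2)·0+(1)·-2 = -5
  [I]: (-2)·0+(1)·0+(2)·1+(1)·0 = 2
⇒ T^-5 I^2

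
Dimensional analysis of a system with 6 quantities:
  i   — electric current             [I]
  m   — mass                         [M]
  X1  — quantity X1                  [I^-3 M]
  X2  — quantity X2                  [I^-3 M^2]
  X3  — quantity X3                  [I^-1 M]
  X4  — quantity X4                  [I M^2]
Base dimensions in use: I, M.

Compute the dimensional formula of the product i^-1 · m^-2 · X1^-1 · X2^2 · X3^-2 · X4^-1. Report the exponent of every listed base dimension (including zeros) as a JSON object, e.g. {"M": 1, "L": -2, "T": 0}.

{"I": -3, "M": -3}

Exponent matrix [I,M] × [i,m,X1,X2,X3,X4]:
  I: [ 1  0 -3 -3 -1  1]
  M: [ 0  1  1  2  1  2]
  [I]: (-1)·1+(-2)·0+(-1)·-3+(2)·-3+(-2)·-1+(-1)·1 = -3
  [M]: (-1)·0+(-2)·1+(-1)·1+(2)·2+(-2)·1+(-1)·2 = -3
⇒ I^-3 M^-3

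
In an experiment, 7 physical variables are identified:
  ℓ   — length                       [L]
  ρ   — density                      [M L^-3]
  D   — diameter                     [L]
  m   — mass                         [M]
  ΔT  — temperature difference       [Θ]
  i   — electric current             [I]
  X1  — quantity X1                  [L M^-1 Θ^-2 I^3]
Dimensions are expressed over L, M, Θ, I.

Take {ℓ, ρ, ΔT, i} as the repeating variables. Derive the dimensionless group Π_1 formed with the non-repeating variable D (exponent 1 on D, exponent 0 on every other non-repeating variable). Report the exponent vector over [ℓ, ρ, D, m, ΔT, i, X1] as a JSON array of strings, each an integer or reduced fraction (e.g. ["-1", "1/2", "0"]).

Dimensional matrix (L×M×Θ×I by ℓ×ρ×D×m×ΔT×i×X1):
  L: [ 1 -3  1  0  0  0  1]
  M: [ 0  1  0  1  0  0 -1]
  Θ: [ 0  0  0  0  1  0 -2]
  I: [ 0  0  0  0  0  1  3]
RREF → pivots at {ℓ,ρ,ΔT,i} ⇒ r = 4
Pivot set = {ℓ,ρ,ΔT,i}, free = {D,m,X1}
RREF:
  r0: [   1    0    1    3    0    0   -2]
  r1: [   0    1    0    1    0    0   -1]
  r2: [   0    0    0    0    1    0   -2]
  r3: [   0    0    0    0    0    1    3]
Fix exponent of D at 1, m at 0, X1 at 0; solve each RREF row for its pivot's exponent:
  r0: exp(ℓ) + (1)·1 = 0 ⇒ exp(ℓ) = -1
  r1: exp(ρ) + (0)·1 = 0 ⇒ exp(ρ) = 0
  r2: exp(ΔT) + (0)·1 = 0 ⇒ exp(ΔT) = 0
  r3: exp(i) + (0)·1 = 0 ⇒ exp(i) = 0
Π_1 = ℓ^-1 · D

["-1", "0", "1", "0", "0", "0", "0"]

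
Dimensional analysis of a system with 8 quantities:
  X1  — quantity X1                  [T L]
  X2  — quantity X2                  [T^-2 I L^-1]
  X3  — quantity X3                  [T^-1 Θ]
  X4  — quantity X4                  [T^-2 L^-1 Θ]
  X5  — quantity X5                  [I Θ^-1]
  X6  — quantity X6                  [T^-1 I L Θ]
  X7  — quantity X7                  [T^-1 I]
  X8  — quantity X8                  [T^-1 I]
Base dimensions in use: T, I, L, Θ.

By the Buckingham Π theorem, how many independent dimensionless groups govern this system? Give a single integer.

5

Exponent matrix [T,I,L,Θ] × [X1,X2,X3,X4,X5,X6,X7,X8]:
  T: [ 1 -2 -1 -2  0 -1 -1 -1]
  I: [ 0  1  0  0  1  1  1  1]
  L: [ 1 -1  0 -1  0  1  0  0]
  Θ: [ 0  0  1  1 -1  1  0  0]
RREF → pivots at {X1,X2,X3} ⇒ r = 3
8 vars − rank 3 = 5 Π groups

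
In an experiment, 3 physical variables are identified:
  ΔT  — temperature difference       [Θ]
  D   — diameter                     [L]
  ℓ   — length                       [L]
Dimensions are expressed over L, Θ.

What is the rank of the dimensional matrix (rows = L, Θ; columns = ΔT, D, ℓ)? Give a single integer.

Exponent matrix [L,Θ] × [ΔT,D,ℓ]:
  L: [ 0  1  1]
  Θ: [ 1  0  0]
Row reduction gives pivot columns ΔT,D; rank = 2

2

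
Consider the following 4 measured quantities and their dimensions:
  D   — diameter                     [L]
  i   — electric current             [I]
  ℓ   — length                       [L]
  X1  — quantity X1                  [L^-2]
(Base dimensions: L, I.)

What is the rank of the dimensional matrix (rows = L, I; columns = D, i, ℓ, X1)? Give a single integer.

Write exponents as rows L,I / cols D,i,ℓ,X1:
  L: [ 1  0  1 -2]
  I: [ 0  1  0  0]
Echelon form has 2 nonzero rows (pivots: D,i)

2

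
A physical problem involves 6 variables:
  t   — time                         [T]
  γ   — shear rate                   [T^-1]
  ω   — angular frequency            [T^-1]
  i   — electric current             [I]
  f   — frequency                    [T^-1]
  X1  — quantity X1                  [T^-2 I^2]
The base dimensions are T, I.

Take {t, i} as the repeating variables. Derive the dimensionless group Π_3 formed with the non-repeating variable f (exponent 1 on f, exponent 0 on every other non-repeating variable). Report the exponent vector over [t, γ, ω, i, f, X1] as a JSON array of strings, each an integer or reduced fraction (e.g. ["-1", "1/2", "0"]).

Write exponents as rows T,I / cols t,γ,ω,i,f,X1:
  T: [ 1 -1 -1  0 -1 -2]
  I: [ 0  0  0  1  0  2]
RREF → pivots at {t,i} ⇒ r = 2
Repeat: t,i; free: γ,ω,f,X1
RREF:
  r0: [   1   -1   -1    0   -1   -2]
  r1: [   0    0    0    1    0    2]
Fix exponent of f at 1, γ at 0, ω at 0, X1 at 0; solve each RREF row for its pivot's exponent:
  r0: exp(t) + (-1)·1 = 0 ⇒ exp(t) = 1
  r1: exp(i) + (0)·1 = 0 ⇒ exp(i) = 0
Π_3 = t · f

["1", "0", "0", "0", "1", "0"]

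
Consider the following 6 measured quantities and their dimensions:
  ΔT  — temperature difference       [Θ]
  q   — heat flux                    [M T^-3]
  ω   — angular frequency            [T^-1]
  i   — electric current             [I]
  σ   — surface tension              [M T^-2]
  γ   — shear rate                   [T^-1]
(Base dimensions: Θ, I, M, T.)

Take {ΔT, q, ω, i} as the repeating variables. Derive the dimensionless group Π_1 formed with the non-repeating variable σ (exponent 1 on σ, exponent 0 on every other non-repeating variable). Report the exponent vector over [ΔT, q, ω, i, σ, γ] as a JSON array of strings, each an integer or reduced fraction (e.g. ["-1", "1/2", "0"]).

Exponent matrix [Θ,I,M,T] × [ΔT,q,ω,i,σ,γ]:
  Θ: [ 1  0  0  0  0  0]
  I: [ 0  0  0  1  0  0]
  M: [ 0  1  0  0  1  0]
  T: [ 0 -3 -1  0 -2 -1]
Echelon form has 4 nonzero rows (pivots: ΔT,q,ω,i)
Repeat: ΔT,q,ω,i; free: σ,γ
RREF:
  r0: [   1    0    0    0    0    0]
  r1: [   0    1    0    0    1    0]
  r2: [   0    0    1    0   -1    1]
  r3: [   0    0    0    1    0    0]
Fix exponent of σ at 1, γ at 0; solve each RREF row for its pivot's exponent:
  r0: exp(ΔT) + (0)·1 = 0 ⇒ exp(ΔT) = 0
  r1: exp(q) + (1)·1 = 0 ⇒ exp(q) = -1
  r2: exp(ω) + (-1)·1 = 0 ⇒ exp(ω) = 1
  r3: exp(i) + (0)·1 = 0 ⇒ exp(i) = 0
Π_1 = q^-1 · ω · σ

["0", "-1", "1", "0", "1", "0"]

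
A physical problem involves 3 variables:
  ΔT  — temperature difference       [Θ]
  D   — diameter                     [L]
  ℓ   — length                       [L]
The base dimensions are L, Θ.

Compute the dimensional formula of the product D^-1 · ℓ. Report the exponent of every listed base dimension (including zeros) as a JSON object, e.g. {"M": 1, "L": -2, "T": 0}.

{"L": 0, "Θ": 0}

Exponent matrix [L,Θ] × [ΔT,D,ℓ]:
  L: [ 0  1  1]
  Θ: [ 1  0  0]
  [L]: (-1)·1+(1)·1 = 0
  [Θ]: (-1)·0+(1)·0 = 0
⇒ 1 (dimensionless)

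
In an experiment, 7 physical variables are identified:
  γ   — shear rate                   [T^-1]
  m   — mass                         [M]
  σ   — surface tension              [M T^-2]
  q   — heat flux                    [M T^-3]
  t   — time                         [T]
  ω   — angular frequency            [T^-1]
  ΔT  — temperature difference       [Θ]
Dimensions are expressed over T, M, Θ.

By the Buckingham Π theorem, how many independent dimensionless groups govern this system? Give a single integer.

Write exponents as rows T,M,Θ / cols γ,m,σ,q,t,ω,ΔT:
  T: [-1  0 -2 -3  1 -1  0]
  M: [ 0  1  1  1  0  0  0]
  Θ: [ 0  0  0  0  0  0  1]
Row reduction gives pivot columns γ,m,ΔT; rank = 3
Π count = n − r = 7 − 3 = 4

4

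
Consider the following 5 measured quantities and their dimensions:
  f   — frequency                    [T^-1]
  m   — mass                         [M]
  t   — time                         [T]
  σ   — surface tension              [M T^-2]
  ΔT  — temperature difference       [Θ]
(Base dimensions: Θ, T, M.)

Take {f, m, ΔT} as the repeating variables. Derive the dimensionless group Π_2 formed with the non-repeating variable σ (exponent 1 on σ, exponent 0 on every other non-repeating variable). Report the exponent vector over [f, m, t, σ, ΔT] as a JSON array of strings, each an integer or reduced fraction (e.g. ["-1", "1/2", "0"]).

["-2", "-1", "0", "1", "0"]

Write exponents as rows Θ,T,M / cols f,m,t,σ,ΔT:
  Θ: [ 0  0  0  0  1]
  T: [-1  0  1 -2  0]
  M: [ 0  1  0  1  0]
RREF → pivots at {f,m,ΔT} ⇒ r = 3
Pivot set = {f,m,ΔT}, free = {t,σ}
RREF:
  r0: [   1    0   -1    2    0]
  r1: [   0    1    0    1    0]
  r2: [   0    0    0    0    1]
Fix exponent of σ at 1, t at 0; solve each RREF row for its pivot's exponent:
  r0: exp(f) + (2)·1 = 0 ⇒ exp(f) = -2
  r1: exp(m) + (1)·1 = 0 ⇒ exp(m) = -1
  r2: exp(ΔT) + (0)·1 = 0 ⇒ exp(ΔT) = 0
Π_2 = f^-2 · m^-1 · σ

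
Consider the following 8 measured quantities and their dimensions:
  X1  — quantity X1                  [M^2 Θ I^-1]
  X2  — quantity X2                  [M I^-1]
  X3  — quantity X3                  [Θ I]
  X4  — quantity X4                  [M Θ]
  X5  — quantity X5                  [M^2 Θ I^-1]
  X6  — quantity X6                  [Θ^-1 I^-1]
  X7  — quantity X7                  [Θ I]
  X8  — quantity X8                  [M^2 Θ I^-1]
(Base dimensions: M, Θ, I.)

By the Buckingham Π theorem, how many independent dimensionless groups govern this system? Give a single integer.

Dimensional matrix (M×Θ×I by X1×X2×X3×X4×X5×X6×X7×X8):
  M: [ 2  1  0  1  2  0  0  2]
  Θ: [ 1  0  1  1  1 -1  1  1]
  I: [-1 -1  1  0 -1 -1  1 -1]
Echelon form has 2 nonzero rows (pivots: X1,X2)
8 vars − rank 2 = 6 Π groups

6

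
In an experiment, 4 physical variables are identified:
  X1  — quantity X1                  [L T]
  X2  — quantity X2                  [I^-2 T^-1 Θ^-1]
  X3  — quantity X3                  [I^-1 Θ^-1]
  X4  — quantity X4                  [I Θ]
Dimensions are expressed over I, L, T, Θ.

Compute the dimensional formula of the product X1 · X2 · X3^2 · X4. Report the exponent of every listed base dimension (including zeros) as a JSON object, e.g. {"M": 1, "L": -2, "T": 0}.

{"I": -3, "L": 1, "T": 0, "Θ": -2}

Dimensional matrix (I×L×T×Θ by X1×X2×X3×X4):
  I: [ 0 -2 -1  1]
  L: [ 1  0  0  0]
  T: [ 1 -1  0  0]
  Θ: [ 0 -1 -1  1]
  [I]: (1)·0+(1)·-2+(2)·-1+(1)·1 = -3
  [L]: (1)·1+(1)·0+(2)·0+(1)·0 = 1
  [T]: (1)·1+(1)·-1+(2)·0+(1)·0 = 0
  [Θ]: (1)·0+(1)·-1+(2)·-1+(1)·1 = -2
⇒ I^-3 L Θ^-2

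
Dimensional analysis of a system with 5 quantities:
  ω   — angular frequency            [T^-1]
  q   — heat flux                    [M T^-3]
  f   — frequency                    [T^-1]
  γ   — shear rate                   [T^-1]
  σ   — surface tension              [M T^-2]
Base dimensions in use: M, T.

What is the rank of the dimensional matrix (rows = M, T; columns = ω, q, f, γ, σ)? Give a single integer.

2

Exponent matrix [M,T] × [ω,q,f,γ,σ]:
  M: [ 0  1  0  0  1]
  T: [-1 -3 -1 -1 -2]
Echelon form has 2 nonzero rows (pivots: ω,q)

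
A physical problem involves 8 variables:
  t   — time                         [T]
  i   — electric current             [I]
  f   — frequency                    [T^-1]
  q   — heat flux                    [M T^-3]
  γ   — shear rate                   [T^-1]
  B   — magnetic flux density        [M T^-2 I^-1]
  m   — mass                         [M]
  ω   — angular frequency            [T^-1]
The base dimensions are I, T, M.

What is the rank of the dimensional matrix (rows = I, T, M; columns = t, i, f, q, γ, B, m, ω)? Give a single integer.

Exponent matrix [I,T,M] × [t,i,f,q,γ,B,m,ω]:
  I: [ 0  1  0  0  0 -1  0  0]
  T: [ 1  0 -1 -3 -1 -2  0 -1]
  M: [ 0  0  0  1  0  1  1  0]
Row reduction gives pivot columns t,i,q; rank = 3

3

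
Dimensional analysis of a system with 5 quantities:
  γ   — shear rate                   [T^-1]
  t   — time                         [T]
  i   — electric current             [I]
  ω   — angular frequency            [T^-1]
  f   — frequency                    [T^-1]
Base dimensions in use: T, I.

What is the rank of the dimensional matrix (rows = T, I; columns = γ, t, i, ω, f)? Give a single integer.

2

Write exponents as rows T,I / cols γ,t,i,ω,f:
  T: [-1  1  0 -1 -1]
  I: [ 0  0  1  0  0]
Row reduction gives pivot columns γ,i; rank = 2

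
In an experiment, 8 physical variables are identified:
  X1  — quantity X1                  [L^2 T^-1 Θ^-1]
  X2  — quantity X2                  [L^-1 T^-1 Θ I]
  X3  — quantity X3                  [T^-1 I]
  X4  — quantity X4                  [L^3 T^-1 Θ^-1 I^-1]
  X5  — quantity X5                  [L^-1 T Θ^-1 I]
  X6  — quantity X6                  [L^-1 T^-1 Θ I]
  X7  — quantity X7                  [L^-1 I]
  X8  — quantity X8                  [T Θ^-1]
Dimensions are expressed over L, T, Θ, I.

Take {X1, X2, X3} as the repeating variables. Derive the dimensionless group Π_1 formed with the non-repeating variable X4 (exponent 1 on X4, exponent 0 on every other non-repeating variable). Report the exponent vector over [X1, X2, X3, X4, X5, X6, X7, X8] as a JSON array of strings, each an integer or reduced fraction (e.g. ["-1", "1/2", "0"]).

["-2", "-1", "2", "1", "0", "0", "0", "0"]

Dimensional matrix (L×T×Θ×I by X1×X2×X3×X4×X5×X6×X7×X8):
  L: [ 2 -1  0  3 -1 -1 -1  0]
  T: [-1 -1 -1 -1  1 -1  0  1]
  Θ: [-1  1  0 -1 -1  1  0 -1]
  I: [ 0  1  1 -1  1  1  1  0]
Echelon form has 3 nonzero rows (pivots: X1,X2,X3)
Repeat: X1,X2,X3; free: X4,X5,X6,X7,X8
RREF:
  r0: [   1    0    0    2   -2    0   -1   -1]
  r1: [   0    1    0    1   -3    1   -1   -2]
  r2: [   0    0    1   -2    4    0    2    2]
  r3: [   0    0    0    0    0    0    0    0]
Fix exponent of X4 at 1, X5 at 0, X6 at 0, X7 at 0, X8 at 0; solve each RREF row for its pivot's exponent:
  r0: exp(X1) + (2)·1 = 0 ⇒ exp(X1) = -2
  r1: exp(X2) + (1)·1 = 0 ⇒ exp(X2) = -1
  r2: exp(X3) + (-2)·1 = 0 ⇒ exp(X3) = 2
Π_1 = X1^-2 · X2^-1 · X3^2 · X4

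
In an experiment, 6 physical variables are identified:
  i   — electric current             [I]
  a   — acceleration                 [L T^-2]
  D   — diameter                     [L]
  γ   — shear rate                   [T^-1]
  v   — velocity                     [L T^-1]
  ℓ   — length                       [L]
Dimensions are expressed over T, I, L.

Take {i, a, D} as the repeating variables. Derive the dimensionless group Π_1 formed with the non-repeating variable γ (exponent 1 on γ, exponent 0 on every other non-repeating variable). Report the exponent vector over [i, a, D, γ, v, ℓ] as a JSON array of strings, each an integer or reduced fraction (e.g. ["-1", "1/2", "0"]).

["0", "-1/2", "1/2", "1", "0", "0"]

Exponent matrix [T,I,L] × [i,a,D,γ,v,ℓ]:
  T: [ 0 -2  0 -1 -1  0]
  I: [ 1  0  0  0  0  0]
  L: [ 0  1  1  0  1  1]
RREF → pivots at {i,a,D} ⇒ r = 3
Repeat: i,a,D; free: γ,v,ℓ
RREF:
  r0: [   1    0    0    0    0    0]
  r1: [   0    1    0  1/2  1/2    0]
  r2: [   0    0    1 -1/2  1/2    1]
Fix exponent of γ at 1, v at 0, ℓ at 0; solve each RREF row for its pivot's exponent:
  r0: exp(i) + (0)·1 = 0 ⇒ exp(i) = 0
  r1: exp(a) + (1/2)·1 = 0 ⇒ exp(a) = -1/2
  r2: exp(D) + (-1/2)·1 = 0 ⇒ exp(D) = 1/2
Π_1 = a^(-1/2) · D^(1/2) · γ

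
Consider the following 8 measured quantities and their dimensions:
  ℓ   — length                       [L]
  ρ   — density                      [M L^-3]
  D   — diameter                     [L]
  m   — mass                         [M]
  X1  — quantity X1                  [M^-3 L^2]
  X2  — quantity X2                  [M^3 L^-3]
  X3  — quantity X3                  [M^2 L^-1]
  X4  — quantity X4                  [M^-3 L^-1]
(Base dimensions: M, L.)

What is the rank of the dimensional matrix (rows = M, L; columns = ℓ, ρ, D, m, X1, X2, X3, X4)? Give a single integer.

2

Exponent matrix [M,L] × [ℓ,ρ,D,m,X1,X2,X3,X4]:
  M: [ 0  1  0  1 -3  3  2 -3]
  L: [ 1 -3  1  0  2 -3 -1 -1]
Echelon form has 2 nonzero rows (pivots: ℓ,ρ)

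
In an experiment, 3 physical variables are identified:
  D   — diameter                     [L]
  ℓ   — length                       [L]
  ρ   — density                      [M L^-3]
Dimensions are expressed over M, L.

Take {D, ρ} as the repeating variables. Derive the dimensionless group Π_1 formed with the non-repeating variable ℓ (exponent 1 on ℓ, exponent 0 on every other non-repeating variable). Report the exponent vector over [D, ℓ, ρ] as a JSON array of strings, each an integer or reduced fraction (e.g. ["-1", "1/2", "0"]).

Dimensional matrix (M×L by D×ℓ×ρ):
  M: [ 0  0  1]
  L: [ 1  1 -3]
Row reduction gives pivot columns D,ρ; rank = 2
Repeat: D,ρ; free: ℓ
RREF:
  r0: [   1    1    0]
  r1: [   0    0    1]
Fix exponent of ℓ at 1; solve each RREF row for its pivot's exponent:
  r0: exp(D) + (1)·1 = 0 ⇒ exp(D) = -1
  r1: exp(ρ) + (0)·1 = 0 ⇒ exp(ρ) = 0
Π_1 = D^-1 · ℓ

["-1", "1", "0"]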